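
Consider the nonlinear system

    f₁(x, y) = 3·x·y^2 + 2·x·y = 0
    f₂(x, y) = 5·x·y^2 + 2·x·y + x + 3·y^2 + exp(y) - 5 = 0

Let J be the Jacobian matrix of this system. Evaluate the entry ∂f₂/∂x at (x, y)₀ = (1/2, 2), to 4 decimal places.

∂f₂/∂x = 5·y^2 + 2·y + 1.
At (1/2, 2) this is 25.0000.

25.0000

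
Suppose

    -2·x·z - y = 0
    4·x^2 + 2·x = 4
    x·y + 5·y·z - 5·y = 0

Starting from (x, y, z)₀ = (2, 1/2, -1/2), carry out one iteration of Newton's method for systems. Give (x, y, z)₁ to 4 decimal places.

(1.1111, 0.0408, -0.2324)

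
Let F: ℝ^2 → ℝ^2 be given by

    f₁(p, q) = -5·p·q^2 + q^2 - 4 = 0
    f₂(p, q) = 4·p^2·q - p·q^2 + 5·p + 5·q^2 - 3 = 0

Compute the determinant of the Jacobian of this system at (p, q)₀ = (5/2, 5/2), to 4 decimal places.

J = [[-5·q^2, -10·p·q + 2·q], [8·p·q - q^2 + 5, 4·p^2 - 2·p·q + 10·q]].
At the point, J = [[-31.2500, -57.5000], [48.7500, 37.5000]].
det J = 1631.2500.

1631.2500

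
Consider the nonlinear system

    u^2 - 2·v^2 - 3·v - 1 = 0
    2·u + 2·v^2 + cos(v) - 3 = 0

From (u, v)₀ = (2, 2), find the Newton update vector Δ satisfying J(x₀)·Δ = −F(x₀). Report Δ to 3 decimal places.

At (2, 2): F = (-11.000, 8.58385).
Jacobian J = [[2·u, -4·v - 3], [2, 4·v - sin(v)]].
At the point, J = [[4.000, -11.000], [2.000, 7.09070]] (det J = 50.36281).
Solving J·Δ = −F gives Δ = (-0.326, -1.119).

(-0.326, -1.119)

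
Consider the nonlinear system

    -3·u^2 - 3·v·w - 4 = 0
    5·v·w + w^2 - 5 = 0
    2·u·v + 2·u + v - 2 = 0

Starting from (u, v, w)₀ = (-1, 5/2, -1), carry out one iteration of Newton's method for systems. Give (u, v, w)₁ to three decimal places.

At (-1, 5/2, -1): F = (0.500, -16.500, -6.500).
Jacobian J = [[-6·u, -3·w, -3·v], [0, 5·w, 5·v + 2·w], [2·v + 2, 2·u + 1, 0]].
At the point, J = [[6.000, 3.000, -7.500], [0.000, -5.000, 10.500], [7.000, -1.000, 0.000]] (det J = 21.000).
Solving J·Δ = −F gives Δ = (3.786, 20.000, 11.095).
Then the next iterate is (u, v, w)₁ = (2.786, 22.500, 10.095).

(2.786, 22.500, 10.095)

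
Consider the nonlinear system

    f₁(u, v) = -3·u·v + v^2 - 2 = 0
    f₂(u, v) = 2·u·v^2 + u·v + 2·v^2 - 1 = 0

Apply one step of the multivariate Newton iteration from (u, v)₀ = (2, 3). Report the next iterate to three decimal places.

At (2, 3): F = (-11.000, 59.000).
Jacobian J = [[-3·v, -3·u + 2·v], [2·v^2 + v, 4·u·v + u + 4·v]].
At the point, J = [[-9.000, 0.000], [21.000, 38.000]] (det J = -342.000).
Solving J·Δ = −F gives Δ = (-1.222, -0.877).
Then the next iterate is (u, v)₁ = (0.778, 2.123).

(0.778, 2.123)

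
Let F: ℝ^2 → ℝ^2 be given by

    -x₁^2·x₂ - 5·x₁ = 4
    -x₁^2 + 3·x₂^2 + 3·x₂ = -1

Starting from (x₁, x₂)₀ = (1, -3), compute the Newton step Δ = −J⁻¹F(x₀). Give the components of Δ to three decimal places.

At (1, -3): F = (-6.000, 18.000).
Jacobian J = [[-2·x₁·x₂ - 5, -x₁^2], [-2·x₁, 6·x₂ + 3]].
At the point, J = [[1.000, -1.000], [-2.000, -15.000]] (det J = -17.000).
Solving J·Δ = −F gives Δ = (6.353, 0.353).

(6.353, 0.353)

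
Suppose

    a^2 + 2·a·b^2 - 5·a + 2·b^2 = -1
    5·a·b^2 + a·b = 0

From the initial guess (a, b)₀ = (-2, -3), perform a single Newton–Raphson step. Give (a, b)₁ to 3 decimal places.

At (-2, -3): F = (-3.000, -84.000).
Jacobian J = [[2·a + 2·b^2 - 5, 4·a·b + 4·b], [5·b^2 + b, 10·a·b + a]].
At the point, J = [[9.000, 12.000], [42.000, 58.000]] (det J = 18.000).
Solving J·Δ = −F gives Δ = (-46.333, 35.000).
Then the next iterate is (a, b)₁ = (-48.333, 32.000).

(-48.333, 32.000)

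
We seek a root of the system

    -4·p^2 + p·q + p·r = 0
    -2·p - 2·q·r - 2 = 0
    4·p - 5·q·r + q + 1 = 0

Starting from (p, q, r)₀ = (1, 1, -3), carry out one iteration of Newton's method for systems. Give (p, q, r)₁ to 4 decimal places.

At (1, 1, -3): F = (-6.0000, 2.0000, 21.0000).
Jacobian J = [[-8·p + q + r, p, p], [-2, -2·r, -2·q], [4, -5·r + 1, -5·q]].
At the point, J = [[-10.0000, 1.0000, 1.0000], [-2.0000, 6.0000, -2.0000], [4.0000, 16.0000, -5.0000]] (det J = -94.0000).
Solving J·Δ = −F gives Δ = (-1.4681, -2.7872, -5.8936).
Then the next iterate is (p, q, r)₁ = (-0.4681, -1.7872, -8.8936).

(-0.4681, -1.7872, -8.8936)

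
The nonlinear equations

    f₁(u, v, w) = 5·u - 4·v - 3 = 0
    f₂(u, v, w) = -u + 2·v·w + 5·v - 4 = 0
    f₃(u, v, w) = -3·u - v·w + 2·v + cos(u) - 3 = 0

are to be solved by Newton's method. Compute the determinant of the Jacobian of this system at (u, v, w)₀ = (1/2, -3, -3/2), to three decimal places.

39.494

J = [[5, -4, 0], [-1, 2·w + 5, 2·v], [-sin(u) - 3, -w + 2, -v]].
At the point, J = [[5.000, -4.000, 0.000], [-1.000, 2.000, -6.000], [-3.47943, 3.500, 3.000]].
det J = 39.494.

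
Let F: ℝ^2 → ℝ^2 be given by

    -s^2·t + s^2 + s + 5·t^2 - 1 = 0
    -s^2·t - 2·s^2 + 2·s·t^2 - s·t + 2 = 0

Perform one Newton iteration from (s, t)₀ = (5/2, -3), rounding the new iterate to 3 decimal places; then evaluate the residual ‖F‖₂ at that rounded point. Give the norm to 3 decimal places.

145.206

At (5/2, -3): F = (71.500, 60.750).
Jacobian J = [[-2·s·t + 2·s + 1, -s^2 + 10·t], [-2·s·t - 4·s + 2·t^2 - t, -s^2 + 4·s·t - s]].
At the point, J = [[21.000, -36.250], [26.000, -38.750]] (det J = 128.750).
Solving J·Δ = −F gives Δ = (4.415, 4.530).
Then the next iterate is (s, t)₁ = (6.915, 1.530).
Re-evaluating at (6.915, 1.530): F = (-7.72363, -145.00011), so ‖F‖₂ = 145.206.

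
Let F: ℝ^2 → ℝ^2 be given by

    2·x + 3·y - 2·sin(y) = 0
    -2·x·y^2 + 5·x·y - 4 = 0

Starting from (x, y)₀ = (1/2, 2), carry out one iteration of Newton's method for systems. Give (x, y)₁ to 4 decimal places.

(0.8493, 0.4657)

At (1/2, 2): F = (5.181405, -3.0000).
Jacobian J = [[2, -2·cos(y) + 3], [-2·y^2 + 5·y, -4·x·y + 5·x]].
At the point, J = [[2.0000, 3.832294], [2.0000, -1.5000]] (det J = -10.664587).
Solving J·Δ = −F gives Δ = (0.3493, -1.5343).
Then the next iterate is (x, y)₁ = (0.8493, 0.4657).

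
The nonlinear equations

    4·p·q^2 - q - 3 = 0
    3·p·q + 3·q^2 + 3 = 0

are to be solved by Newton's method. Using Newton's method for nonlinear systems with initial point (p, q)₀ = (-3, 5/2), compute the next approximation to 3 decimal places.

(-2.130, 1.537)

At (-3, 5/2): F = (-80.500, -0.750).
Jacobian J = [[4·q^2, 8·p·q - 1], [3·q, 3·p + 6·q]].
At the point, J = [[25.000, -61.000], [7.500, 6.000]] (det J = 607.500).
Solving J·Δ = −F gives Δ = (0.870, -0.963).
Then the next iterate is (p, q)₁ = (-2.130, 1.537).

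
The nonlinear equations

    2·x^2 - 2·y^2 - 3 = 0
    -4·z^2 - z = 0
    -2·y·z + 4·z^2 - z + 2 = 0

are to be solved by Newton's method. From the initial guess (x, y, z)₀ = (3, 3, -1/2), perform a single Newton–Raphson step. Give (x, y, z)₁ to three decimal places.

At (3, 3, -1/2): F = (-3.000, -0.500, 6.500).
Jacobian J = [[4·x, -4·y, 0], [0, 0, -8·z - 1], [0, -2·z, -2·y + 8·z - 1]].
At the point, J = [[12.000, -12.000, 0.000], [0.000, 0.000, 3.000], [0.000, 1.000, -11.000]] (det J = -36.000).
Solving J·Δ = −F gives Δ = (-4.417, -4.667, 0.167).
Then the next iterate is (x, y, z)₁ = (-1.417, -1.667, -0.333).

(-1.417, -1.667, -0.333)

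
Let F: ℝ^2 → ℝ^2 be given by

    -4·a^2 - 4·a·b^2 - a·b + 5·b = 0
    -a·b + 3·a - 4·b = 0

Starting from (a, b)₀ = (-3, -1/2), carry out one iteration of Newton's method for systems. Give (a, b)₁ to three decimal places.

At (-3, -1/2): F = (-37.000, -8.500).
Jacobian J = [[-8·a - 4·b^2 - b, -8·a·b - a + 5], [-b + 3, -a - 4]].
At the point, J = [[23.500, -4.000], [3.500, -1.000]] (det J = -9.500).
Solving J·Δ = −F gives Δ = (0.316, -7.395).
Then the next iterate is (a, b)₁ = (-2.684, -7.895).

(-2.684, -7.895)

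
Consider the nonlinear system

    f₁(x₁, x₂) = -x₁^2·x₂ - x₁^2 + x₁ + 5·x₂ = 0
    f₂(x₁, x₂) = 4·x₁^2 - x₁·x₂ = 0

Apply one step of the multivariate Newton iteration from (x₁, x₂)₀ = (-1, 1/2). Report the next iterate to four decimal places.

(-0.5263, 0.0263)

At (-1, 1/2): F = (0.0000, 4.5000).
Jacobian J = [[-2·x₁·x₂ - 2·x₁ + 1, -x₁^2 + 5], [8·x₁ - x₂, -x₁]].
At the point, J = [[4.0000, 4.0000], [-8.5000, 1.0000]] (det J = 38.0000).
Solving J·Δ = −F gives Δ = (0.4737, -0.4737).
Then the next iterate is (x₁, x₂)₁ = (-0.5263, 0.0263).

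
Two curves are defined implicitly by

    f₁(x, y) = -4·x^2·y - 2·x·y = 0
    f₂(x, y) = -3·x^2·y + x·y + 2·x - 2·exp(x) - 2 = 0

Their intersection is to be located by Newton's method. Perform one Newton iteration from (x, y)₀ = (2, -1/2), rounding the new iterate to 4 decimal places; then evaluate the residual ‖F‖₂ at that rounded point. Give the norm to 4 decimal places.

5.0612

At (2, -1/2): F = (10.0000, -7.778112).
Jacobian J = [[-8·x·y - 2·y, -4·x^2 - 2·x], [-6·x·y + y - 2·exp(x) + 2, -3·x^2 + x]].
At the point, J = [[9.0000, -20.0000], [-7.278112, -10.0000]] (det J = -235.562244).
Solving J·Δ = −F gives Δ = (-1.0849, 0.0118).
Then the next iterate is (x, y)₁ = (0.9151, -0.4882).
Re-evaluating at (0.9151, -0.4882): F = (2.528794, -4.384134), so ‖F‖₂ = 5.0612.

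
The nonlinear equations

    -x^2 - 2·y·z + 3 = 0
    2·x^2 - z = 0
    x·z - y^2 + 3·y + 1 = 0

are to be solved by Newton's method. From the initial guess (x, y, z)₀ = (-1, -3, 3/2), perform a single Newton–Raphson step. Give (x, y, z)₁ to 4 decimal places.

(-0.6198, -1.1212, 0.4793)

At (-1, -3, 3/2): F = (11.0000, 0.5000, -18.5000).
Jacobian J = [[-2·x, -2·z, -2·y], [4·x, 0, -1], [z, -2·y + 3, x]].
At the point, J = [[2.0000, -3.0000, 6.0000], [-4.0000, 0.0000, -1.0000], [1.5000, 9.0000, -1.0000]] (det J = -181.5000).
Solving J·Δ = −F gives Δ = (0.3802, 1.8788, -1.0207).
Then the next iterate is (x, y, z)₁ = (-0.6198, -1.1212, 0.4793).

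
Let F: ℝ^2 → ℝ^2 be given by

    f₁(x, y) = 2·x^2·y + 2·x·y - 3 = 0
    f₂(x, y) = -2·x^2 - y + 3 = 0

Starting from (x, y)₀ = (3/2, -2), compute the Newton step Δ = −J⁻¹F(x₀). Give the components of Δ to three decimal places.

At (3/2, -2): F = (-18.000, 0.500).
Jacobian J = [[4·x·y + 2·y, 2·x^2 + 2·x], [-4·x, -1]].
At the point, J = [[-16.000, 7.500], [-6.000, -1.000]] (det J = 61.000).
Solving J·Δ = −F gives Δ = (-0.234, 1.902).

(-0.234, 1.902)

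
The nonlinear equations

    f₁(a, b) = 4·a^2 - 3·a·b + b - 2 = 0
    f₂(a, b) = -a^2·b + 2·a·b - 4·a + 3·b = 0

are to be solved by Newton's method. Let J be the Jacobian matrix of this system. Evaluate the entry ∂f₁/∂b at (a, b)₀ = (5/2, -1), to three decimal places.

-6.500

∂f₁/∂b = -3·a + 1.
At (5/2, -1) this is -6.500.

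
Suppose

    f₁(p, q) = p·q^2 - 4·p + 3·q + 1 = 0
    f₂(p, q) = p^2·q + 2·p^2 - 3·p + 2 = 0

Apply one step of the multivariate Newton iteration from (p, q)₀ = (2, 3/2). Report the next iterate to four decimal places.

(1.2264, 1.1274)

At (2, 3/2): F = (2.0000, 10.0000).
Jacobian J = [[q^2 - 4, 2·p·q + 3], [2·p·q + 4·p - 3, p^2]].
At the point, J = [[-1.7500, 9.0000], [11.0000, 4.0000]] (det J = -106.0000).
Solving J·Δ = −F gives Δ = (-0.7736, -0.3726).
Then the next iterate is (p, q)₁ = (1.2264, 1.1274).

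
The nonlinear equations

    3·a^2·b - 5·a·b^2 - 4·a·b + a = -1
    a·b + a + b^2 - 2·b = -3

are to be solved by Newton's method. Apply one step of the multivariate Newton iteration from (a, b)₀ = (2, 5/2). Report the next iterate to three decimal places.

At (2, 5/2): F = (-49.500, 11.250).
Jacobian J = [[6·a·b - 5·b^2 - 4·b + 1, 3·a^2 - 10·a·b - 4·a], [b + 1, a + 2·b - 2]].
At the point, J = [[-10.250, -46.000], [3.500, 5.000]] (det J = 109.750).
Solving J·Δ = −F gives Δ = (-2.460, -0.528).
Then the next iterate is (a, b)₁ = (-0.460, 1.972).

(-0.460, 1.972)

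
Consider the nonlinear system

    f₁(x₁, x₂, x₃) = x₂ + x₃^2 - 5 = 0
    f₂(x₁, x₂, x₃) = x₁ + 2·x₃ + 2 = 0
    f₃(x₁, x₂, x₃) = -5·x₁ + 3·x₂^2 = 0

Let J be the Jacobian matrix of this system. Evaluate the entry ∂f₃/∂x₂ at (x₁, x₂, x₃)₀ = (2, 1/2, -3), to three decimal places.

3.000

∂f₃/∂x₂ = 6·x₂.
At (2, 1/2, -3) this is 3.000.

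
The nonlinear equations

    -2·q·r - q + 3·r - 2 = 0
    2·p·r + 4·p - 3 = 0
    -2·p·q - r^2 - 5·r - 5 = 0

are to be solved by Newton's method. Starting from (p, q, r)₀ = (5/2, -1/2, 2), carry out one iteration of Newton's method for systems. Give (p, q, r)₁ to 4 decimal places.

At (5/2, -1/2, 2): F = (6.5000, 17.0000, -16.5000).
Jacobian J = [[0, -2·r - 1, -2·q + 3], [2·r + 4, 0, 2·p], [-2·q, -2·p, -2·r - 5]].
At the point, J = [[0.0000, -5.0000, 4.0000], [8.0000, 0.0000, 5.0000], [1.0000, -5.0000, -9.0000]] (det J = -545.0000).
Solving J·Δ = −F gives Δ = (-0.9725, -0.1752, -1.8440).
Then the next iterate is (p, q, r)₁ = (1.5275, -0.6752, 0.1560).

(1.5275, -0.6752, 0.1560)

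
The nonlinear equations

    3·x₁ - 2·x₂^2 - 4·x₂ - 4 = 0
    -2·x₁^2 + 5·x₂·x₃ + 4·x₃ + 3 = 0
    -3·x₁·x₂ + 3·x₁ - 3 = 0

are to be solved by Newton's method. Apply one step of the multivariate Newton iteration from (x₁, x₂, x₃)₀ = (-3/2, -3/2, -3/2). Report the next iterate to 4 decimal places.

(-3.5000, 5.0000, -17.7857)

At (-3/2, -3/2, -3/2): F = (-7.0000, 3.7500, -14.2500).
Jacobian J = [[3, -4·x₂ - 4, 0], [-4·x₁, 5·x₃, 5·x₂ + 4], [-3·x₂ + 3, -3·x₁, 0]].
At the point, J = [[3.0000, 2.0000, 0.0000], [6.0000, -7.5000, -3.5000], [7.5000, 4.5000, 0.0000]] (det J = -5.2500).
Solving J·Δ = −F gives Δ = (-2.0000, 6.5000, -16.2857).
Then the next iterate is (x₁, x₂, x₃)₁ = (-3.5000, 5.0000, -17.7857).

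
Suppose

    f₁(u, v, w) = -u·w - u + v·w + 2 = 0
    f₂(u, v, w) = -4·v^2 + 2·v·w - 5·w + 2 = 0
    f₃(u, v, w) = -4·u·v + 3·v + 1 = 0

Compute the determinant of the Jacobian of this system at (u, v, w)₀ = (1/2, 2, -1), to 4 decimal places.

J = [[-w - 1, w, -u + v], [0, -8·v + 2·w, 2·v - 5], [-4·v, -4·u + 3, 0]].
At the point, J = [[0.0000, -1.0000, 1.5000], [0.0000, -18.0000, -1.0000], [-8.0000, 1.0000, 0.0000]].
det J = -224.0000.

-224.0000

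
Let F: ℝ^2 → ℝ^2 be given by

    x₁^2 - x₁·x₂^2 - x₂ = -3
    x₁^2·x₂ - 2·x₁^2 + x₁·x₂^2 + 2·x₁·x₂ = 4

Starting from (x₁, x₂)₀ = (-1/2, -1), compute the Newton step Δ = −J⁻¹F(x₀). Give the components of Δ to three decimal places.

At (-1/2, -1): F = (4.750, -4.250).
Jacobian J = [[2·x₁ - x₂^2, -2·x₁·x₂ - 1], [2·x₁·x₂ - 4·x₁ + x₂^2 + 2·x₂, x₁^2 + 2·x₁·x₂ + 2·x₁]].
At the point, J = [[-2.000, -2.000], [2.000, 0.250]] (det J = 3.500).
Solving J·Δ = −F gives Δ = (2.089, 0.286).

(2.089, 0.286)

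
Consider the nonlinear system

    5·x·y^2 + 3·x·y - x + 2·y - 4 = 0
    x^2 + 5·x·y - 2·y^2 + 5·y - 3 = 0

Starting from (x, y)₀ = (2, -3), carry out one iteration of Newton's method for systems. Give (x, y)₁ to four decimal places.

(6.3003, 1.0483)

At (2, -3): F = (60.0000, -62.0000).
Jacobian J = [[5·y^2 + 3·y - 1, 10·x·y + 3·x + 2], [2·x + 5·y, 5·x - 4·y + 5]].
At the point, J = [[35.0000, -52.0000], [-11.0000, 27.0000]] (det J = 373.0000).
Solving J·Δ = −F gives Δ = (4.3003, 4.0483).
Then the next iterate is (x, y)₁ = (6.3003, 1.0483).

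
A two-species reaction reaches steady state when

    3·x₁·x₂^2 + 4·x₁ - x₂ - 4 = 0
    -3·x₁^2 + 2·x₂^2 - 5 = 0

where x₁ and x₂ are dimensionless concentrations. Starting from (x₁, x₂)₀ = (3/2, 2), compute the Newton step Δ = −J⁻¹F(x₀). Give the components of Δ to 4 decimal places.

(-0.7393, -0.3630)

At (3/2, 2): F = (18.0000, -3.7500).
Jacobian J = [[3·x₂^2 + 4, 6·x₁·x₂ - 1], [-6·x₁, 4·x₂]].
At the point, J = [[16.0000, 17.0000], [-9.0000, 8.0000]] (det J = 281.0000).
Solving J·Δ = −F gives Δ = (-0.7393, -0.3630).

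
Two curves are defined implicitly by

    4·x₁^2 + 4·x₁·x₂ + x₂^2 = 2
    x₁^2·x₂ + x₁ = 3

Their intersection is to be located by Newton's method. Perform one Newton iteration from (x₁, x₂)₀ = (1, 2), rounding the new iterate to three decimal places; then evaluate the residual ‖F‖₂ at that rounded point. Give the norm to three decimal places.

4.812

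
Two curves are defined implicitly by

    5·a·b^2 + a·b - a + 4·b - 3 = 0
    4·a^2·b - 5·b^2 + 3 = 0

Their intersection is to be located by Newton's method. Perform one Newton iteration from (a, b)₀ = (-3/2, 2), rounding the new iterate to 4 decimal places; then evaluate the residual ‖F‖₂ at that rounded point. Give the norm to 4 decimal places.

8.0094

At (-3/2, 2): F = (-26.5000, 1.0000).
Jacobian J = [[5·b^2 + b - 1, 10·a·b + a + 4], [8·a·b, 4·a^2 - 10·b]].
At the point, J = [[21.0000, -27.5000], [-24.0000, -11.0000]] (det J = -891.0000).
Solving J·Δ = −F gives Δ = (0.3580, -0.6902).
Then the next iterate is (a, b)₁ = (-1.1420, 1.3098).
Re-evaluating at (-1.1420, 1.3098): F = (-7.910531, 1.254896), so ‖F‖₂ = 8.0094.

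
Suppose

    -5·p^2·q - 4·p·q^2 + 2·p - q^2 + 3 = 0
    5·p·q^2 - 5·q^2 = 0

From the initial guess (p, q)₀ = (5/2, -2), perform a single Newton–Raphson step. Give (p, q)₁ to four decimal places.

At (5/2, -2): F = (26.5000, 30.0000).
Jacobian J = [[-10·p·q - 4·q^2 + 2, -5·p^2 - 8·p·q - 2·q], [5·q^2, 10·p·q - 10·q]].
At the point, J = [[36.0000, 12.7500], [20.0000, -30.0000]] (det J = -1335.0000).
Solving J·Δ = −F gives Δ = (-0.8820, 0.4120).
Then the next iterate is (p, q)₁ = (1.6180, -1.5880).

(1.6180, -1.5880)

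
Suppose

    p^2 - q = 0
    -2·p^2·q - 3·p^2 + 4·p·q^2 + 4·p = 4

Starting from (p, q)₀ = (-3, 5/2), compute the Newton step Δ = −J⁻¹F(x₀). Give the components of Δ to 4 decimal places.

(1.2294, -0.8761)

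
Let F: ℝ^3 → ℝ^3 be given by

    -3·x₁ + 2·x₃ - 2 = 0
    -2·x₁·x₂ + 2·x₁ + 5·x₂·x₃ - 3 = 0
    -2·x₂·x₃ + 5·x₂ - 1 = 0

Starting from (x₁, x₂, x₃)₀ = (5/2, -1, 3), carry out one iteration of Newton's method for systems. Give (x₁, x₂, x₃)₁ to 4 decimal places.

(1.8113, 0.4340, 3.7170)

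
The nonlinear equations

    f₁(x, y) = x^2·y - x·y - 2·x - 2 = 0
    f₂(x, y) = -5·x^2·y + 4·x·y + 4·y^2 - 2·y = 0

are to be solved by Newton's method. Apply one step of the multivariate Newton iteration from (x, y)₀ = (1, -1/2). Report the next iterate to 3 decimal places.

(-0.600, -0.829)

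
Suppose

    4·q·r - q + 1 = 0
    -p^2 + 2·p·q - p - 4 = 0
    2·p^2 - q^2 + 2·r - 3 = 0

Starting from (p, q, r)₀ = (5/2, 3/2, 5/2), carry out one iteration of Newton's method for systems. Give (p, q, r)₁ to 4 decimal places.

(2.3255, 2.4453, -1.3346)

At (5/2, 3/2, 5/2): F = (14.5000, -5.2500, 12.2500).
Jacobian J = [[0, 4·r - 1, 4·q], [-2·p + 2·q - 1, 2·p, 0], [4·p, -2·q, 2]].
At the point, J = [[0.0000, 9.0000, 6.0000], [-3.0000, 5.0000, 0.0000], [10.0000, -3.0000, 2.0000]] (det J = -192.0000).
Solving J·Δ = −F gives Δ = (-0.1745, 0.9453, -3.8346).
Then the next iterate is (p, q, r)₁ = (2.3255, 2.4453, -1.3346).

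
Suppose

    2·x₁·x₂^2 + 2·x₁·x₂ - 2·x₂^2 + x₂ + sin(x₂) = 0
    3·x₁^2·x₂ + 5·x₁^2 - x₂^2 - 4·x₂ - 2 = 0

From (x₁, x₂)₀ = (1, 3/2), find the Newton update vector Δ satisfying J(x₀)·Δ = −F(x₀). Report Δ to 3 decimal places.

At (1, 3/2): F = (5.49749, -0.750).
Jacobian J = [[2·x₂^2 + 2·x₂, 4·x₁·x₂ + 2·x₁ - 4·x₂ + cos(x₂) + 1], [6·x₁·x₂ + 10·x₁, 3·x₁^2 - 2·x₂ - 4]].
At the point, J = [[7.500, 3.07074], [19.000, -4.000]] (det J = -88.34401).
Solving J·Δ = −F gives Δ = (-0.223, -1.246).

(-0.223, -1.246)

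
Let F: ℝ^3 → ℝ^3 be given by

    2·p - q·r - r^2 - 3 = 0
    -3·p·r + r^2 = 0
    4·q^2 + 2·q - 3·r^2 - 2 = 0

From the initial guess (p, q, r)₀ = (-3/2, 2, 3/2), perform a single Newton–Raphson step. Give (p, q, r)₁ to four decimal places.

(-3.8534, 0.0690, -1.1121)

At (-3/2, 2, 3/2): F = (-11.2500, 9.0000, 11.2500).
Jacobian J = [[2, -r, -q - 2·r], [-3·r, 0, -3·p + 2·r], [0, 8·q + 2, -6·r]].
At the point, J = [[2.0000, -1.5000, -5.0000], [-4.5000, 0.0000, 7.5000], [0.0000, 18.0000, -9.0000]] (det J = 195.7500).
Solving J·Δ = −F gives Δ = (-2.3534, -1.9310, -2.6121).
Then the next iterate is (p, q, r)₁ = (-3.8534, 0.0690, -1.1121).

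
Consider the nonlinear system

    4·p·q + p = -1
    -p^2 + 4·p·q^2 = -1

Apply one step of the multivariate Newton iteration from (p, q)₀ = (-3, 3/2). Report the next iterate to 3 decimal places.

(1.167, 2.264)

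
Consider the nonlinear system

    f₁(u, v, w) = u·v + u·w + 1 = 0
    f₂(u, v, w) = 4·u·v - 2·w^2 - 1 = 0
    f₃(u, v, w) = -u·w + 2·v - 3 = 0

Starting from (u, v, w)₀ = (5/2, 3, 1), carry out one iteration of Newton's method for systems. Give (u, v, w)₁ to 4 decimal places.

(1.5270, 1.0931, 0.0637)

At (5/2, 3, 1): F = (11.0000, 27.0000, 0.5000).
Jacobian J = [[v + w, u, u], [4·v, 4·u, -4·w], [-w, 2, -u]].
At the point, J = [[4.0000, 2.5000, 2.5000], [12.0000, 10.0000, -4.0000], [-1.0000, 2.0000, -2.5000]] (det J = 102.0000).
Solving J·Δ = −F gives Δ = (-0.9730, -1.9069, -0.9363).
Then the next iterate is (u, v, w)₁ = (1.5270, 1.0931, 0.0637).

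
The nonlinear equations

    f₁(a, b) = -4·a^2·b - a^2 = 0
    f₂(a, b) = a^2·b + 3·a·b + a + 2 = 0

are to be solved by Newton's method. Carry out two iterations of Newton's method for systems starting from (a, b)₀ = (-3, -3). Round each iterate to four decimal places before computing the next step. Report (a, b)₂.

(-2.5322, -0.2965)

At (-3, -3): F = (99.0000, -1.0000).
Jacobian J = [[-8·a·b - 2·a, -4·a^2], [2·a·b + 3·b + 1, a^2 + 3·a]].
At the point, J = [[-66.0000, -36.0000], [10.0000, 0.0000]] (det J = 360.0000).
Solving J·Δ = −F gives Δ = (0.1000, 2.5667).
Then the next iterate is (a, b)₁ = (-2.9000, -0.4333).
Round to (-2.9000, -0.4333) and repeat: F = (6.166212, -0.774343), J = [[-4.252560, -33.6400], [2.213240, -0.2900]].
Δ = (0.3678, 0.1368), so (a, b)₂ = (-2.5322, -0.2965).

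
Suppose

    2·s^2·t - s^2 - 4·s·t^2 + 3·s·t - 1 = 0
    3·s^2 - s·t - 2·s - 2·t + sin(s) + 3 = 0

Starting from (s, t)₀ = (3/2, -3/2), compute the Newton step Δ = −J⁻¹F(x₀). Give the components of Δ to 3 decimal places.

At (3/2, -3/2): F = (-30.250, 12.99749).
Jacobian J = [[4·s·t - 2·s - 4·t^2 + 3·t, 2·s^2 - 8·s·t + 3·s], [6·s - t + cos(s) - 2, -s - 2]].
At the point, J = [[-25.500, 27.000], [8.57074, -3.500]] (det J = -142.15990).
Solving J·Δ = −F gives Δ = (-1.724, -0.508).

(-1.724, -0.508)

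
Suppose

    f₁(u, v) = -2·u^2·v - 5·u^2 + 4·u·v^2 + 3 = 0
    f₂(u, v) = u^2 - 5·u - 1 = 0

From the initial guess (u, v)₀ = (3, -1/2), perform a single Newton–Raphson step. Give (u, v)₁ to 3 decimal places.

At (3, -1/2): F = (-30.000, -7.000).
Jacobian J = [[-4·u·v - 10·u + 4·v^2, -2·u^2 + 8·u·v], [2·u - 5, 0]].
At the point, J = [[-23.000, -30.000], [1.000, 0.000]] (det J = 30.000).
Solving J·Δ = −F gives Δ = (7.000, -6.367).
Then the next iterate is (u, v)₁ = (10.000, -6.867).

(10.000, -6.867)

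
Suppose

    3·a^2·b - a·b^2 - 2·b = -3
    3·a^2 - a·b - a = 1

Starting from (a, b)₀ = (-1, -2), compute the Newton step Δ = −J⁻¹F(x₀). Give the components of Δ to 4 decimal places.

At (-1, -2): F = (5.0000, 1.0000).
Jacobian J = [[6·a·b - b^2, 3·a^2 - 2·a·b - 2], [6·a - b - 1, -a]].
At the point, J = [[8.0000, -3.0000], [-5.0000, 1.0000]] (det J = -7.0000).
Solving J·Δ = −F gives Δ = (1.1429, 4.7143).

(1.1429, 4.7143)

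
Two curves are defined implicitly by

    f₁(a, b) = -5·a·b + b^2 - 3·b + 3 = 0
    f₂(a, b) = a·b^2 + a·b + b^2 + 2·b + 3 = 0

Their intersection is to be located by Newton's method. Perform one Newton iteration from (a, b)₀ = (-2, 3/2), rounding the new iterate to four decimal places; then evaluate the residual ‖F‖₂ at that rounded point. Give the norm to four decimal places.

At (-2, 3/2): F = (15.7500, 0.7500).
Jacobian J = [[-5·b, -5·a + 2·b - 3], [b^2 + b, 2·a·b + a + 2·b + 2]].
At the point, J = [[-7.5000, 10.0000], [3.7500, -3.0000]] (det J = -15.0000).
Solving J·Δ = −F gives Δ = (-3.6500, -4.3125).
Then the next iterate is (a, b)₁ = (-5.6500, -2.8125).
Re-evaluating at (-5.6500, -2.8125): F = (-60.105469, -23.516602), so ‖F‖₂ = 64.5422.

64.5422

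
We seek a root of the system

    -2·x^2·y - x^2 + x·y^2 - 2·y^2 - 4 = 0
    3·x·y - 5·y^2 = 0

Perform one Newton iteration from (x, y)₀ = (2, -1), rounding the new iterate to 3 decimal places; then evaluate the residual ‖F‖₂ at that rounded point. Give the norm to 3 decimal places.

At (2, -1): F = (0.000, -11.000).
Jacobian J = [[-4·x·y - 2·x + y^2, -2·x^2 + 2·x·y - 4·y], [3·y, 3·x - 10·y]].
At the point, J = [[5.000, -8.000], [-3.000, 16.000]] (det J = 56.000).
Solving J·Δ = −F gives Δ = (1.571, 0.982).
Then the next iterate is (x, y)₁ = (3.571, -0.018).
Re-evaluating at (3.571, -0.018): F = (-16.29246, -0.19445), so ‖F‖₂ = 16.294.

16.294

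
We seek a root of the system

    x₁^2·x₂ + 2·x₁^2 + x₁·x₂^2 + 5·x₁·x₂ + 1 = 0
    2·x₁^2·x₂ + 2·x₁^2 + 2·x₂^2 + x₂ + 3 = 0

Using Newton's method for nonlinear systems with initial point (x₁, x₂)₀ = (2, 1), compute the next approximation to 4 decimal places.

At (2, 1): F = (25.0000, 22.0000).
Jacobian J = [[2·x₁·x₂ + 4·x₁ + x₂^2 + 5·x₂, x₁^2 + 2·x₁·x₂ + 5·x₁], [4·x₁·x₂ + 4·x₁, 2·x₁^2 + 4·x₂ + 1]].
At the point, J = [[18.0000, 18.0000], [16.0000, 13.0000]] (det J = -54.0000).
Solving J·Δ = −F gives Δ = (-1.3148, -0.0741).
Then the next iterate is (x₁, x₂)₁ = (0.6852, 0.9259).

(0.6852, 0.9259)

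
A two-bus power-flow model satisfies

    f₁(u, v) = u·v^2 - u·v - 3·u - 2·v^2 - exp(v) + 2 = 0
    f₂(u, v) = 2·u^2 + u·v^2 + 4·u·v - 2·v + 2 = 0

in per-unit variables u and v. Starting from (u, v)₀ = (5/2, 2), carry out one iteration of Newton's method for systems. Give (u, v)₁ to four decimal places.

(2.2846, 0.0132)

At (5/2, 2): F = (-15.889056, 40.5000).
Jacobian J = [[v^2 - v - 3, 2·u·v - u - 4·v - exp(v)], [4·u + v^2 + 4·v, 2·u·v + 4·u - 2]].
At the point, J = [[-1.0000, -7.889056], [22.0000, 18.0000]] (det J = 155.559234).
Solving J·Δ = −F gives Δ = (-0.2154, -1.9868).
Then the next iterate is (u, v)₁ = (2.2846, 0.0132).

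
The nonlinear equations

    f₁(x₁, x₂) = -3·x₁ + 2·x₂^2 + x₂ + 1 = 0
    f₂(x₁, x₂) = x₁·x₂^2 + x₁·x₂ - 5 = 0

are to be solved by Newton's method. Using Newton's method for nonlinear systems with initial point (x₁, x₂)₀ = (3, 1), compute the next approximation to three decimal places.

(1.649, 1.189)

At (3, 1): F = (-5.000, 1.000).
Jacobian J = [[-3, 4·x₂ + 1], [x₂^2 + x₂, 2·x₁·x₂ + x₁]].
At the point, J = [[-3.000, 5.000], [2.000, 9.000]] (det J = -37.000).
Solving J·Δ = −F gives Δ = (-1.351, 0.189).
Then the next iterate is (x₁, x₂)₁ = (1.649, 1.189).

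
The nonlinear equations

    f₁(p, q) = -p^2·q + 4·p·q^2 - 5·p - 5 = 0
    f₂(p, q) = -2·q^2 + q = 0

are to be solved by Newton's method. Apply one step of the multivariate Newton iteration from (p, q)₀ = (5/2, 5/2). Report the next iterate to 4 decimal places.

(5.0648, 1.3889)

At (5/2, 5/2): F = (29.3750, -10.0000).
Jacobian J = [[-2·p·q + 4·q^2 - 5, -p^2 + 8·p·q], [0, -4·q + 1]].
At the point, J = [[7.5000, 43.7500], [0.0000, -9.0000]] (det J = -67.5000).
Solving J·Δ = −F gives Δ = (2.5648, -1.1111).
Then the next iterate is (p, q)₁ = (5.0648, 1.3889).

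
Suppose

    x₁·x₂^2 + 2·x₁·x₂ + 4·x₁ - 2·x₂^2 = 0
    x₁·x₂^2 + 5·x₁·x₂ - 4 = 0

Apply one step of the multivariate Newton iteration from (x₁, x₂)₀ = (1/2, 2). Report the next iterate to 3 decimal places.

At (1/2, 2): F = (-2.000, 3.000).
Jacobian J = [[x₂^2 + 2·x₂ + 4, 2·x₁·x₂ + 2·x₁ - 4·x₂], [x₂^2 + 5·x₂, 2·x₁·x₂ + 5·x₁]].
At the point, J = [[12.000, -5.000], [14.000, 4.500]] (det J = 124.000).
Solving J·Δ = −F gives Δ = (-0.048, -0.516).
Then the next iterate is (x₁, x₂)₁ = (0.452, 1.484).

(0.452, 1.484)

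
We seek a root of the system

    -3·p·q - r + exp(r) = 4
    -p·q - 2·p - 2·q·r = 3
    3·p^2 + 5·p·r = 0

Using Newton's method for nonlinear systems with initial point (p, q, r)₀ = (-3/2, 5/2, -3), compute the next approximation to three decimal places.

At (-3/2, 5/2, -3): F = (10.29979, 18.750, 29.250).
Jacobian J = [[-3·q, -3·p, exp(r) - 1], [-q - 2, -p - 2·r, -2·q], [6·p + 5·r, 0, 5·p]].
At the point, J = [[-7.500, 4.500, -0.95021], [-4.500, 7.500, -5.000], [-24.000, 0.000, -7.500]] (det J = 638.96167).
Solving J·Δ = −F gives Δ = (0.620, -0.851, 1.916).
Then the next iterate is (p, q, r)₁ = (-0.880, 1.649, -1.084).

(-0.880, 1.649, -1.084)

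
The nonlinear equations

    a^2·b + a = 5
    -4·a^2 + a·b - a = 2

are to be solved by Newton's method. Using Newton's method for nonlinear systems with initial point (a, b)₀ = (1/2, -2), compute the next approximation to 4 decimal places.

(1.6000, 22.4000)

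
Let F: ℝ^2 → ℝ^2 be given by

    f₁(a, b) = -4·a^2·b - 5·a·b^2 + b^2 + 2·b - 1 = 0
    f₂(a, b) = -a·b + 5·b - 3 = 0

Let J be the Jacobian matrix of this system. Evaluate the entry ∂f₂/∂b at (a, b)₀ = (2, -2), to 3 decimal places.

∂f₂/∂b = -a + 5.
At (2, -2) this is 3.000.

3.000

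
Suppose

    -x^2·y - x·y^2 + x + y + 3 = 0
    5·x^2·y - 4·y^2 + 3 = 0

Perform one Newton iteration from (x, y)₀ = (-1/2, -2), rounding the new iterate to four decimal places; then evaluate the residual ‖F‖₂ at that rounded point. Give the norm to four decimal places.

4.6976

At (-1/2, -2): F = (3.0000, -15.5000).
Jacobian J = [[-2·x·y - y^2 + 1, -x^2 - 2·x·y + 1], [10·x·y, 5·x^2 - 8·y]].
At the point, J = [[-5.0000, -1.2500], [10.0000, 17.2500]] (det J = -73.7500).
Solving J·Δ = −F gives Δ = (0.4390, 0.6441).
Then the next iterate is (x, y)₁ = (-0.0610, -1.3559).
Re-evaluating at (-0.0610, -1.3559): F = (1.700292, -4.379086), so ‖F‖₂ = 4.6976.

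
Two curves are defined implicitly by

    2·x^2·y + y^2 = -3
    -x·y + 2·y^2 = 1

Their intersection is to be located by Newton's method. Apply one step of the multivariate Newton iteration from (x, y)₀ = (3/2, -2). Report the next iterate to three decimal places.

At (3/2, -2): F = (-2.000, 10.000).
Jacobian J = [[4·x·y, 2·x^2 + 2·y], [-y, -x + 4·y]].
At the point, J = [[-12.000, 0.500], [2.000, -9.500]] (det J = 113.000).
Solving J·Δ = −F gives Δ = (-0.124, 1.027).
Then the next iterate is (x, y)₁ = (1.376, -0.973).

(1.376, -0.973)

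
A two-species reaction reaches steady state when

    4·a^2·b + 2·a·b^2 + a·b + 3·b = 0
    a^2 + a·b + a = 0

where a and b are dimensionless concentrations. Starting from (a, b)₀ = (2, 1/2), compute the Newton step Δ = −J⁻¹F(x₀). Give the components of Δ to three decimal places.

(-1.272, -0.002)

At (2, 1/2): F = (11.500, 7.000).
Jacobian J = [[8·a·b + 2·b^2 + b, 4·a^2 + 4·a·b + a + 3], [2·a + b + 1, a]].
At the point, J = [[9.000, 25.000], [5.500, 2.000]] (det J = -119.500).
Solving J·Δ = −F gives Δ = (-1.272, -0.002).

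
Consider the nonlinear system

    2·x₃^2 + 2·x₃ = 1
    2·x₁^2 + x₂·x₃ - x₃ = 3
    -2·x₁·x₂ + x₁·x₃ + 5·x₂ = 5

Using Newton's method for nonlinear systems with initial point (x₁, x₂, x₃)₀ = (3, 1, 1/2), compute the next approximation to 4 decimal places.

(1.8833, -2.2000, 0.3750)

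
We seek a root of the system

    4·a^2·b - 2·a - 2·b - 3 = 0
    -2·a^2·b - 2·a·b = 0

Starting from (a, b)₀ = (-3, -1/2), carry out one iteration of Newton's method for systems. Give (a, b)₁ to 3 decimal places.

At (-3, -1/2): F = (-14.000, 6.000).
Jacobian J = [[8·a·b - 2, 4·a^2 - 2], [-4·a·b - 2·b, -2·a^2 - 2·a]].
At the point, J = [[10.000, 34.000], [-5.000, -12.000]] (det J = 50.000).
Solving J·Δ = −F gives Δ = (0.720, 0.200).
Then the next iterate is (a, b)₁ = (-2.280, -0.300).

(-2.280, -0.300)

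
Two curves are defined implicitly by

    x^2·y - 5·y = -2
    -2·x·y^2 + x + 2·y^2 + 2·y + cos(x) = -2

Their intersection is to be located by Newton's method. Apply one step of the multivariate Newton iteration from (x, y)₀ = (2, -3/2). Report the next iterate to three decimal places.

(2.460, -0.757)

At (2, -3/2): F = (3.500, -3.91615).
Jacobian J = [[2·x·y, x^2 - 5], [-2·y^2 - sin(x) + 1, -4·x·y + 4·y + 2]].
At the point, J = [[-6.000, -1.000], [-4.40930, 8.000]] (det J = -52.40930).
Solving J·Δ = −F gives Δ = (0.460, 0.743).
Then the next iterate is (x, y)₁ = (2.460, -0.757).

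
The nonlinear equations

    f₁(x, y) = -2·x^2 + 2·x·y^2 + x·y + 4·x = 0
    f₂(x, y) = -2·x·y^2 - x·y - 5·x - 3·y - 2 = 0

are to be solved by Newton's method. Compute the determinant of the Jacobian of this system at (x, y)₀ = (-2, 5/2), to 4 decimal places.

73.0000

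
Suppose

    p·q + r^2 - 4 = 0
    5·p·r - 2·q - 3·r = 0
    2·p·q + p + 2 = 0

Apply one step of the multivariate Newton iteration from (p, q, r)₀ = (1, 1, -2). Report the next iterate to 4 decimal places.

At (1, 1, -2): F = (1.0000, -6.0000, 5.0000).
Jacobian J = [[q, p, 2·r], [5·r, -2, 5·p - 3], [2·q + 1, 2·p, 0]].
At the point, J = [[1.0000, 1.0000, -4.0000], [-10.0000, -2.0000, 2.0000], [3.0000, 2.0000, 0.0000]] (det J = 58.0000).
Solving J·Δ = −F gives Δ = (-0.2414, -2.1379, -0.3448).
Then the next iterate is (p, q, r)₁ = (0.7586, -1.1379, -2.3448).

(0.7586, -1.1379, -2.3448)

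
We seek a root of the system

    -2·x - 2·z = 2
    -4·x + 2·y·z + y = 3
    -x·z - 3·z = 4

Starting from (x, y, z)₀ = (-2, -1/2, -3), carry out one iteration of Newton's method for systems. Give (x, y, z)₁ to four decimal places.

At (-2, -1/2, -3): F = (8.0000, 7.5000, -1.0000).
Jacobian J = [[-2, 0, -2], [-4, 2·z + 1, 2·y], [-z, 0, -x - 3]].
At the point, J = [[-2.0000, 0.0000, -2.0000], [-4.0000, -5.0000, -1.0000], [3.0000, 0.0000, -1.0000]] (det J = -40.0000).
Solving J·Δ = −F gives Δ = (1.2500, -0.0500, 2.7500).
Then the next iterate is (x, y, z)₁ = (-0.7500, -0.5500, -0.2500).

(-0.7500, -0.5500, -0.2500)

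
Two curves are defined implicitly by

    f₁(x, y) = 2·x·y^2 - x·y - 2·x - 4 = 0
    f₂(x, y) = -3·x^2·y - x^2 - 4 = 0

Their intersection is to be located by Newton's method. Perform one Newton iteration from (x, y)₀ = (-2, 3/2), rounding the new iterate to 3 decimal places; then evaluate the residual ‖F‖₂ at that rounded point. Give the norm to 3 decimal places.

At (-2, 3/2): F = (-6.000, -26.000).
Jacobian J = [[2·y^2 - y - 2, 4·x·y - x], [-6·x·y - 2·x, -3·x^2]].
At the point, J = [[1.000, -10.000], [22.000, -12.000]] (det J = 208.000).
Solving J·Δ = −F gives Δ = (0.904, -0.510).
Then the next iterate is (x, y)₁ = (-1.096, 0.990).
Re-evaluating at (-1.096, 0.990): F = (-2.87134, -8.76883), so ‖F‖₂ = 9.227.

9.227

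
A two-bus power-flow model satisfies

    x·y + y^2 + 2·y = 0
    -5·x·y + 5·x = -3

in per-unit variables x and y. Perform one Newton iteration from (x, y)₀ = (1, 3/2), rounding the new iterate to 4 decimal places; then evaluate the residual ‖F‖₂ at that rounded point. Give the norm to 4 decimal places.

57.8860

At (1, 3/2): F = (6.7500, 0.5000).
Jacobian J = [[y, x + 2·y + 2], [-5·y + 5, -5·x]].
At the point, J = [[1.5000, 6.0000], [-2.5000, -5.0000]] (det J = 7.5000).
Solving J·Δ = −F gives Δ = (4.9000, -2.3500).
Then the next iterate is (x, y)₁ = (5.9000, -0.8500).
Re-evaluating at (5.9000, -0.8500): F = (-5.9925, 57.5750), so ‖F‖₂ = 57.8860.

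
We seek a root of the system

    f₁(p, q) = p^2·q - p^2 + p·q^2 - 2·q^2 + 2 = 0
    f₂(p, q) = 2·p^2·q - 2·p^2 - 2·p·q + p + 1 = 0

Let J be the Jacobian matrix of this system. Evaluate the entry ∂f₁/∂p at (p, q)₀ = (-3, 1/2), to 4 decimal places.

3.2500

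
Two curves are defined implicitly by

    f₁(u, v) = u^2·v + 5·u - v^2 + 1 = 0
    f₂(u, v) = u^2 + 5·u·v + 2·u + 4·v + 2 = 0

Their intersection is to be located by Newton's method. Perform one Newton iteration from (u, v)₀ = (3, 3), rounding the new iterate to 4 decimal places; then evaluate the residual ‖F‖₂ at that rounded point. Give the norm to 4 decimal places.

19.6014

At (3, 3): F = (34.0000, 74.0000).
Jacobian J = [[2·u·v + 5, u^2 - 2·v], [2·u + 5·v + 2, 5·u + 4]].
At the point, J = [[23.0000, 3.0000], [23.0000, 19.0000]] (det J = 368.0000).
Solving J·Δ = −F gives Δ = (-1.1522, -2.5000).
Then the next iterate is (u, v)₁ = (1.8478, 0.5000).
Re-evaluating at (1.8478, 0.5000): F = (11.696182, 15.729465), so ‖F‖₂ = 19.6014.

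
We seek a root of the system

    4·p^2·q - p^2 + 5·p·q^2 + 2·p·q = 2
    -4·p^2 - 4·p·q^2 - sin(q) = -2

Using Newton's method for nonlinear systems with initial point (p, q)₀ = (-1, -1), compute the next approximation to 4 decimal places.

(-0.6774, -0.5162)

At (-1, -1): F = (-10.0000, 2.841471).
Jacobian J = [[8·p·q - 2·p + 5·q^2 + 2·q, 4·p^2 + 10·p·q + 2·p], [-8·p - 4·q^2, -8·p·q - cos(q)]].
At the point, J = [[13.0000, 12.0000], [4.0000, -8.540302]] (det J = -159.023930).
Solving J·Δ = −F gives Δ = (0.3226, 0.4838).
Then the next iterate is (p, q)₁ = (-0.6774, -0.5162).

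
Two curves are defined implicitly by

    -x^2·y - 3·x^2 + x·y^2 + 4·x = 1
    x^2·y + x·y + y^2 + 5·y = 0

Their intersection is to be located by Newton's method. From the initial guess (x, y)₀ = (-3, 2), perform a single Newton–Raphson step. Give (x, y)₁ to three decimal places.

(-1.600, 1.200)

At (-3, 2): F = (-70.000, 26.000).
Jacobian J = [[-2·x·y - 6·x + y^2 + 4, -x^2 + 2·x·y], [2·x·y + y, x^2 + x + 2·y + 5]].
At the point, J = [[38.000, -21.000], [-10.000, 15.000]] (det J = 360.000).
Solving J·Δ = −F gives Δ = (1.400, -0.800).
Then the next iterate is (x, y)₁ = (-1.600, 1.200).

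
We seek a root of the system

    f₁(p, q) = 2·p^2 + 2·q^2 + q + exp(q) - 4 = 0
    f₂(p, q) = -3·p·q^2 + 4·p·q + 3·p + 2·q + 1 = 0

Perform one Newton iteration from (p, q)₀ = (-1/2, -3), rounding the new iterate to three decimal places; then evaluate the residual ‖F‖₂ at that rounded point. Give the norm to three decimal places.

At (-1/2, -3): F = (11.54979, 13.000).
Jacobian J = [[4·p, 4·q + exp(q) + 1], [-3·q^2 + 4·q + 3, -6·p·q + 4·p + 2]].
At the point, J = [[-2.000, -10.95021], [-36.000, -9.000]] (det J = -376.20767).
Solving J·Δ = −F gives Δ = (0.102, 1.036).
Then the next iterate is (p, q)₁ = (-0.398, -1.964).
Re-evaluating at (-0.398, -1.964): F = (2.20770, 3.61030), so ‖F‖₂ = 4.232.

4.232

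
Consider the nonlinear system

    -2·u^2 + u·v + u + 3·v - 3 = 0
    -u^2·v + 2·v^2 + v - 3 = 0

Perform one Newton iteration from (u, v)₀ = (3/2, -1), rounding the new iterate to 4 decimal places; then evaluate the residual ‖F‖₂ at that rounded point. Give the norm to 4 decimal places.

19.5161

At (3/2, -1): F = (-10.5000, 0.2500).
Jacobian J = [[-4·u + v + 1, u + 3], [-2·u·v, -u^2 + 4·v + 1]].
At the point, J = [[-6.0000, 4.5000], [3.0000, -5.2500]] (det J = 18.0000).
Solving J·Δ = −F gives Δ = (-3.0000, -1.6667).
Then the next iterate is (u, v)₁ = (-1.5000, -2.6667).
Re-evaluating at (-1.5000, -2.6667): F = (-13.000050, 14.555953), so ‖F‖₂ = 19.5161.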